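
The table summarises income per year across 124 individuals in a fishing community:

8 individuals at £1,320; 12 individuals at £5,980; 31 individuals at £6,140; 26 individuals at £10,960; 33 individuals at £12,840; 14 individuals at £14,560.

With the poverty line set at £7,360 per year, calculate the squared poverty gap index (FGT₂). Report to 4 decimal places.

Poor units: 8×£1,320, 12×£5,980, 31×£6,140 (q = 51 of N = 124).
Shortfall ratios: (7360−1320)/7360 = 0.8207 (×8); (7360−5980)/7360 = 0.1875 (×12); (7360−6140)/7360 = 0.1658 (×31).
Squared: 0.6735 (×8); 0.0352 (×12); 0.0275 (×31).
Sum = 6.661412; P₂ = 6.661412 / 124 = 0.0537.

0.0537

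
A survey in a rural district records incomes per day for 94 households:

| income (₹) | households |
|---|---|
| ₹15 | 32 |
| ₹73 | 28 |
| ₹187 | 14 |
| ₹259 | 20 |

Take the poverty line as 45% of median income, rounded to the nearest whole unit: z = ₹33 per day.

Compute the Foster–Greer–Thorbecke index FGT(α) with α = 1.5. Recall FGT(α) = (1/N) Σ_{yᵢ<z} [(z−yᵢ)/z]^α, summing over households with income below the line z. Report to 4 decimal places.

0.1371

Below the line: 32×₹15 (q = 32 of N = 94).
Normalized shortfalls: (33−15)/33 = 0.5455 (×32).
Raised to α = 1.5: 0.40284 (×32).
Sum = 12.891036; FGT(1.5) = 12.891036 / 94 = 0.1371.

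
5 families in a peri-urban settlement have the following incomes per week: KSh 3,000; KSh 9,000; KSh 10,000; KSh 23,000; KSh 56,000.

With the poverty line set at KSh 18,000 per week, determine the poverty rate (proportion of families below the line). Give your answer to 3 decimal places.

0.600

3 of the 5 families have income below KSh 18,000.
H = 3/5 = 0.600.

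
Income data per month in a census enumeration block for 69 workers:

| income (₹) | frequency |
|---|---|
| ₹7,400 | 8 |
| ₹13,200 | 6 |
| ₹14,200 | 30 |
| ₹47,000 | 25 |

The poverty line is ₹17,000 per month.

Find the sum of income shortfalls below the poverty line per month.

Below the line: 8×₹7,400, 6×₹13,200, 30×₹14,200 (q = 44 of N = 69).
Individual gaps: 8×(17000−7400) = 76800; 6×(17000−13200) = 22800; 30×(17000−14200) = 84000.
Aggregate gap = ₹183,600.

₹183,600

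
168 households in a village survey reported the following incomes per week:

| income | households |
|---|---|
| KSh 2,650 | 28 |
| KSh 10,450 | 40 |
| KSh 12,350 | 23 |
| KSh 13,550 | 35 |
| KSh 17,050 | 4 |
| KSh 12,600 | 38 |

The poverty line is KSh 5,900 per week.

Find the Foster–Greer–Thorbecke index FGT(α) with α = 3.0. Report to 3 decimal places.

Below the line: 28×KSh 2,650 (q = 28 of N = 168).
Relative gaps: (5900−2650)/5900 = 0.5508 (×28).
Raised to α = 3.0: 0.16715 (×28).
Sum = 4.680067; FGT(3.0) = 4.680067 / 168 = 0.028.

0.028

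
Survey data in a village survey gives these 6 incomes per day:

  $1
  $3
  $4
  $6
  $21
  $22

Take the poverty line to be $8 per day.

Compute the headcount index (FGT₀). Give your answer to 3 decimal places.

4 of the 6 families have income below $8.
H = 4/6 = 0.667.

0.667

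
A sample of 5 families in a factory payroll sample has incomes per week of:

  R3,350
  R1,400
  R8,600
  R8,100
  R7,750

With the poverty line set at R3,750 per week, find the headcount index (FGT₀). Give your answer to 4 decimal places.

0.4000

2 of the 5 families have income below R3,750.
H = 2/5 = 0.4000.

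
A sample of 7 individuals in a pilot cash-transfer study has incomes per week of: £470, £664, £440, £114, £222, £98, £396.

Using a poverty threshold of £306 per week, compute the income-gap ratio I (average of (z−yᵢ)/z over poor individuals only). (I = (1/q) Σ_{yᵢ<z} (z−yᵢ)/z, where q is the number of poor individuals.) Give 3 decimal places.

Poor units: £98, £114, £222 (q = 3 of N = 7).
Relative gaps: 0.6797, 0.6275, 0.2745; sum = 1.581699.
I averages over the q = 3 poor units only: 1.581699 / 3 = 0.527.

0.527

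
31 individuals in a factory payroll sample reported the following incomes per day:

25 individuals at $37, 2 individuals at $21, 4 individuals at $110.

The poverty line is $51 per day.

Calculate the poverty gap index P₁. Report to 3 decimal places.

0.259

Below the line: 2×$21, 25×$37 (q = 27 of N = 31).
Gap ratios (z−y)/z: (51−21)/51 = 0.5882 (×2); (51−37)/51 = 0.2745 (×25).
Σ = 8.039216. Dividing by the full population N = 31 gives P₁ = 0.259.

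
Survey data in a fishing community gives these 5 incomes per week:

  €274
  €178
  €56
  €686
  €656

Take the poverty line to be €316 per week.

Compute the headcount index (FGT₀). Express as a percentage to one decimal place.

3 of the 5 respondents have income below €316.
H = 3/5 = 60.0%.

60.0%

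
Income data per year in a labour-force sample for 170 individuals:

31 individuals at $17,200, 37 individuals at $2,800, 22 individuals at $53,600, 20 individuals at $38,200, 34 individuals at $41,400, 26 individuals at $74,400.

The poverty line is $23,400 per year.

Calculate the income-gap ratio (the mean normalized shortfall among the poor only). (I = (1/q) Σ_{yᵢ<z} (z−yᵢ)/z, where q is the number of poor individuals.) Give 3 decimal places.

0.600

Below z: 37×$2,800, 31×$17,200 (q = 68 of N = 170).
Relative gaps: 0.8803 (×37), 0.2650 (×31); sum = 40.786325.
The income-gap ratio divides by q (the poor only): 40.786325 / 68 = 0.600.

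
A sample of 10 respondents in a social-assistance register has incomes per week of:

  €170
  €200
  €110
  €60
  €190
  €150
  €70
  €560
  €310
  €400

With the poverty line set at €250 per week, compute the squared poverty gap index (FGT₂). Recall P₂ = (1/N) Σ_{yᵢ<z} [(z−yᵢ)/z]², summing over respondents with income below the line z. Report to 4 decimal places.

0.1770

Below the line: €60, €70, €110, €150, €170, €190, €200 (q = 7 of N = 10).
Shortfall ratios: (250−60)/250 = 0.7600; (250−70)/250 = 0.7200; (250−110)/250 = 0.5600; (250−150)/250 = 0.4000; (250−170)/250 = 0.3200; (250−190)/250 = 0.2400; (250−200)/250 = 0.2000.
Squared: 0.5776; 0.5184; 0.3136; 0.1600; 0.1024; 0.0576; 0.0400.
Sum = 1.769600; P₂ = 1.769600 / 10 = 0.1770.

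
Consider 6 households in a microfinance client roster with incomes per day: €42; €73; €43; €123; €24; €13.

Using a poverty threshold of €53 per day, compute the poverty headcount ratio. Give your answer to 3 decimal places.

0.667

4 of the 6 households have income below €53.
H = 4/6 = 0.667.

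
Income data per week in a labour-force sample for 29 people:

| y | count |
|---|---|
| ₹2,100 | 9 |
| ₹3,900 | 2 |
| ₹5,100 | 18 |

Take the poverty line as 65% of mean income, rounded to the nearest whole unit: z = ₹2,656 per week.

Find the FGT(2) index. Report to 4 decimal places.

0.0136

Below the line: 9×₹2,100 (q = 9 of N = 29).
Relative gaps: (2656−2100)/2656 = 0.2093 (×9).
Squared: 0.0438 (×9).
Sum = 0.394399; P₂ = 0.394399 / 29 = 0.0136.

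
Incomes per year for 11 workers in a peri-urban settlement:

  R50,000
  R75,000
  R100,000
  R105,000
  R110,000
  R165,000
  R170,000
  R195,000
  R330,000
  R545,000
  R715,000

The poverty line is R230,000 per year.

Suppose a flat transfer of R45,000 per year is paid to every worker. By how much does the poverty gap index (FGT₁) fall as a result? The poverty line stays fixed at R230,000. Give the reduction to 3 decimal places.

0.138

Before: below the line — R50,000, R75,000, R100,000, R105,000, R110,000, R165,000, R170,000, R195,000; poverty gap index (FGT₁) = 0.34387.
After the R45,000 transfer: below the line — R95,000, R120,000, R145,000, R150,000, R155,000, R210,000, R215,000; poverty gap index (FGT₁) = 0.20553.
Reduction = 0.34387 − 0.20553 = 0.138.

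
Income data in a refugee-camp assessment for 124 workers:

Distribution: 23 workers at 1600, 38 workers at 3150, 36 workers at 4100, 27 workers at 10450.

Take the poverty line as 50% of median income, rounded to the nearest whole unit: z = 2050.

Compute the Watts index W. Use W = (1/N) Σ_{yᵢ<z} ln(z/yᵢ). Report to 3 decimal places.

Incomes under z: 23×1600 (q = 23 of N = 124).
ln(z/y) terms: ln(2050/1600) = 0.2478 (×23).
W = 5.700232 / 124 = 0.046.

0.046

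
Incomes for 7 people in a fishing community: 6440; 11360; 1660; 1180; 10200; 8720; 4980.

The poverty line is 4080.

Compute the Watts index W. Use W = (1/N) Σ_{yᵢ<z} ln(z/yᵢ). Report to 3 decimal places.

Poor units: 1180, 1660 (q = 2 of N = 7).
ln(z/y) terms: ln(4080/1180) = 1.2406; ln(4080/1660) = 0.8993.
W = 2.139862 / 7 = 0.306.

0.306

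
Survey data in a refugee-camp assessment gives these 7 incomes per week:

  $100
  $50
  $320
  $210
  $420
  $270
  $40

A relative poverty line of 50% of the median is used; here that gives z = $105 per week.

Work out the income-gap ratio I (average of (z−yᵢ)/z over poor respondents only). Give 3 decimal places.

0.397

Below z: $40, $50, $100 (q = 3 of N = 7).
Shortfall ratios (z−y)/z: 0.6190, 0.5238, 0.0476; sum = 1.190476.
The income-gap ratio divides by q (the poor only): 1.190476 / 3 = 0.397.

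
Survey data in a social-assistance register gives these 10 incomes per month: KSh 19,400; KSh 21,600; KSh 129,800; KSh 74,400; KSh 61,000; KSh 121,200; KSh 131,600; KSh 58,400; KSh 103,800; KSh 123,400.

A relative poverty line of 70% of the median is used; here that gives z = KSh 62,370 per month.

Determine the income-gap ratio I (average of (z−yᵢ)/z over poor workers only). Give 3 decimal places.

0.357

Below the line: KSh 19,400, KSh 21,600, KSh 58,400, KSh 61,000 (q = 4 of N = 10).
Shortfall ratios (z−y)/z: 0.6890, 0.6537, 0.0637, 0.0220; sum = 1.428251.
I averages over the q = 4 poor units only: 1.428251 / 4 = 0.357.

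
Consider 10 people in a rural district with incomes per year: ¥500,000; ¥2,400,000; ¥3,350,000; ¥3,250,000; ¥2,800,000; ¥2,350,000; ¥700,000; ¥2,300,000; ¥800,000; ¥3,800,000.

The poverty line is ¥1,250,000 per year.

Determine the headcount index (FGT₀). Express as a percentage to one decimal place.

3 of the 10 people have income below ¥1,250,000.
H = 3/10 = 30.0%.

30.0%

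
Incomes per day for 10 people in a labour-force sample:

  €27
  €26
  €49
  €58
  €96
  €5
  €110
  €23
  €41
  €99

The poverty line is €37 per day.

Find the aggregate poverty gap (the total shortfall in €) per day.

€67

Below z: €5, €23, €26, €27 (q = 4 of N = 10).
Individual gaps: 37−5 = 32; 37−23 = 14; 37−26 = 11; 37−27 = 10.
Aggregate gap = €67.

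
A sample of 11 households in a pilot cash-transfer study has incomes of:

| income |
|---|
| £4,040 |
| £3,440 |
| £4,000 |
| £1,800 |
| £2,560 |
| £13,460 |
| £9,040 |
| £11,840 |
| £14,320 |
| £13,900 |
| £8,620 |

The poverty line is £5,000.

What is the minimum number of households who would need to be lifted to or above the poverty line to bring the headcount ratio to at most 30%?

2

5 of the 11 households are poor, so H = 5/11 = 0.455.
A headcount ratio of at most 30% allows at most ⌊0.30 × 11⌋ = 3 poor households.
So at least 5 − 3 = 2 must be lifted.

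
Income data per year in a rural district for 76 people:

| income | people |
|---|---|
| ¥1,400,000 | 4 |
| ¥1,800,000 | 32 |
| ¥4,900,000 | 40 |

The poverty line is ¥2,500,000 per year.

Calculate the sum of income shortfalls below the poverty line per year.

¥26,800,000

Poor units: 4×¥1,400,000, 32×¥1,800,000 (q = 36 of N = 76).
Individual gaps: 4×(2500000−1400000) = 4400000; 32×(2500000−1800000) = 22400000.
Aggregate gap = ¥26,800,000.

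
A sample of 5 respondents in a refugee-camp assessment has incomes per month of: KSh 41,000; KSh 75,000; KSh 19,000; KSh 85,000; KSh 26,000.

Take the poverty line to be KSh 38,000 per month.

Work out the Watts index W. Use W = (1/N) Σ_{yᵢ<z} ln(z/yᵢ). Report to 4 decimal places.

0.2145

Below z: KSh 19,000, KSh 26,000 (q = 2 of N = 5).
Log shortfalls: ln(38000/19000) = 0.6931; ln(38000/26000) = 0.3795.
W = 1.072637 / 5 = 0.2145.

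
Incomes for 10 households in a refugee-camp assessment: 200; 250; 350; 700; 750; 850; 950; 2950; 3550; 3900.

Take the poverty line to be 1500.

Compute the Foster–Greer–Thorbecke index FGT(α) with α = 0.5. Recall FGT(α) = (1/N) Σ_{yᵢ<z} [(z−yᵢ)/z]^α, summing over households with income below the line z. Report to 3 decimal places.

0.542

Below z: 200, 250, 350, 700, 750, 850, 950 (q = 7 of N = 10).
Gap ratios (z−y)/z: (1500−200)/1500 = 0.8667; (1500−250)/1500 = 0.8333; (1500−350)/1500 = 0.7667; (1500−700)/1500 = 0.5333; (1500−750)/1500 = 0.5000; (1500−850)/1500 = 0.4333; (1500−950)/1500 = 0.3667.
Raised to α = 0.5: 0.93095; 0.91287; 0.87560; 0.73030; 0.70711; 0.65828; 0.60553.
Sum = 5.420629; FGT(0.5) = 5.420629 / 10 = 0.542.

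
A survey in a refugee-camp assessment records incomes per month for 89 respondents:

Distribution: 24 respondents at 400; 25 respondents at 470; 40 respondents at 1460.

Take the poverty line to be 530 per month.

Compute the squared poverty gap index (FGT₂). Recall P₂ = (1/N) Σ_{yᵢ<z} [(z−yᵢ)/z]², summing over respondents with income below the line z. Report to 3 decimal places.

Poor units: 24×400, 25×470 (q = 49 of N = 89).
Normalized shortfalls: (530−400)/530 = 0.2453 (×24); (530−470)/530 = 0.1132 (×25).
Squared: 0.0602 (×24); 0.0128 (×25).
Sum = 1.764329; P₂ = 1.764329 / 89 = 0.020.

0.020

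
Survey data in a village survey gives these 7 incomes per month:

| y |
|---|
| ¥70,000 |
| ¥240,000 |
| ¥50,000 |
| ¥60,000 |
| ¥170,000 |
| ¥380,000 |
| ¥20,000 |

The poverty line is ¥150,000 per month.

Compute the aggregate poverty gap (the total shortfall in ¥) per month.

Poor units: ¥20,000, ¥50,000, ¥60,000, ¥70,000 (q = 4 of N = 7).
Individual gaps: 150000−20000 = 130000; 150000−50000 = 100000; 150000−60000 = 90000; 150000−70000 = 80000.
Aggregate gap = ¥400,000.

¥400,000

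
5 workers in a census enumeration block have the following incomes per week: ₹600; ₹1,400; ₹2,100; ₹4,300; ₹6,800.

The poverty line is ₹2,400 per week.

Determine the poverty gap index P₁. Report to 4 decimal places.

Below z: ₹600, ₹1,400, ₹2,100 (q = 3 of N = 5).
Relative gaps: (2400−600)/2400 = 0.7500; (2400−1400)/2400 = 0.4167; (2400−2100)/2400 = 0.1250.
Σ = 1.291667. Dividing by the full population N = 5 gives P₁ = 0.2583.

0.2583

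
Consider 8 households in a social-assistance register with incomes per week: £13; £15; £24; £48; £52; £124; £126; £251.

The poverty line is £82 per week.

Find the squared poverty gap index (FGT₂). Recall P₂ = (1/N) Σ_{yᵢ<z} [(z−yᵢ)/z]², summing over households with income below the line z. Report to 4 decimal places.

0.2727

Poor units: £13, £15, £24, £48, £52 (q = 5 of N = 8).
Gap ratios (z−y)/z: (82−13)/82 = 0.8415; (82−15)/82 = 0.8171; (82−24)/82 = 0.7073; (82−48)/82 = 0.4146; (82−52)/82 = 0.3659.
Squared: 0.7081; 0.6676; 0.5003; 0.1719; 0.1338.
Sum = 2.181737; P₂ = 2.181737 / 8 = 0.2727.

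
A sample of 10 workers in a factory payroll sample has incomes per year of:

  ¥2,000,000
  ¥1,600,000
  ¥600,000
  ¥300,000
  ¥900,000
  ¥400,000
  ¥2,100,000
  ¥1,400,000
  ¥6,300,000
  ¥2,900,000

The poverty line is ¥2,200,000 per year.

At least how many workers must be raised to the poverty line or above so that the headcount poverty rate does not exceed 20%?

Currently q = 8 of N = 10 are below the line (H = 0.800).
A headcount ratio of at most 20% allows at most ⌊0.20 × 10⌋ = 2 poor workers.
So at least 8 − 2 = 6 must be lifted.

6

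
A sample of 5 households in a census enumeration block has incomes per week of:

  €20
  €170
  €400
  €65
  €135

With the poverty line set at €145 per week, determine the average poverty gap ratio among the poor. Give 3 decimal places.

Poor units: €20, €65, €135 (q = 3 of N = 5).
Shortfall ratios (z−y)/z: 0.8621, 0.5517, 0.0690; sum = 1.482759.
The income-gap ratio divides by q (the poor only): 1.482759 / 3 = 0.494.

0.494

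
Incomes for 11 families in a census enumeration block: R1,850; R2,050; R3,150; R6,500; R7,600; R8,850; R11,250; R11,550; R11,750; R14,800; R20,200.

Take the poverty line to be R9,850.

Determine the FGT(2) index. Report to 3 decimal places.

Below the line: R1,850, R2,050, R3,150, R6,500, R7,600, R8,850 (q = 6 of N = 11).
Normalized shortfalls: (9850−1850)/9850 = 0.8122; (9850−2050)/9850 = 0.7919; (9850−3150)/9850 = 0.6802; (9850−6500)/9850 = 0.3401; (9850−7600)/9850 = 0.2284; (9850−8850)/9850 = 0.1015.
Squared: 0.6596; 0.6271; 0.4627; 0.1157; 0.0522; 0.0103.
Sum = 1.927543; P₂ = 1.927543 / 11 = 0.175.

0.175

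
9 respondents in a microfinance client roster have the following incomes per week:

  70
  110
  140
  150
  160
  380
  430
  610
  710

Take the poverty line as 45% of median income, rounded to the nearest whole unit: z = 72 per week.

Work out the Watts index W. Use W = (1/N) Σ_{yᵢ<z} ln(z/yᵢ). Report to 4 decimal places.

Incomes under z: 70 (q = 1 of N = 9).
ln(z/y) terms: ln(72/70) = 0.0282.
W = 0.028171 / 9 = 0.0031.

0.0031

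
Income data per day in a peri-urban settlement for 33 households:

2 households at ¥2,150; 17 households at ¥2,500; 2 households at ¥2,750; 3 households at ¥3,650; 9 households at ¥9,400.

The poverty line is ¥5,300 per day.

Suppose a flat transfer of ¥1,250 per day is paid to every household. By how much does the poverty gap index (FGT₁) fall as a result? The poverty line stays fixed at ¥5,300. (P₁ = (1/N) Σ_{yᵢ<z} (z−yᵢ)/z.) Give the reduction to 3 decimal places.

Before: below the line — 2×¥2,150, 17×¥2,500, 2×¥2,750, 3×¥3,650; poverty gap index (FGT₁) = 0.36564.
After the ¥1,250 transfer: below the line — 2×¥3,400, 17×¥3,750, 2×¥4,000, 3×¥4,900; poverty gap index (FGT₁) = 0.19411.
Reduction = 0.36564 − 0.19411 = 0.172.

0.172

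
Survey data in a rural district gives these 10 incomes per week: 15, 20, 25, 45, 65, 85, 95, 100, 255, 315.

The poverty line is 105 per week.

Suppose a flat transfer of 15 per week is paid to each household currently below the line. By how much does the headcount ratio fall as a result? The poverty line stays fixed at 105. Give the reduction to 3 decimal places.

0.200

Before: below the line — 15, 20, 25, 45, 65, 85, 95, 100; headcount ratio = 0.80000.
After the 15 transfer: below the line — 30, 35, 40, 60, 80, 100; headcount ratio = 0.60000.
Reduction = 0.80000 − 0.60000 = 0.200.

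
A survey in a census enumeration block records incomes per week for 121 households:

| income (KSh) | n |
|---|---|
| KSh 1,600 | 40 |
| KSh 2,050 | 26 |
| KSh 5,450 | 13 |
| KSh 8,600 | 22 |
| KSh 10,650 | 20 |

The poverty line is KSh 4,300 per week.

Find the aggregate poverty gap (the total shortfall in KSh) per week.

Below the line: 40×KSh 1,600, 26×KSh 2,050 (q = 66 of N = 121).
Individual gaps: 40×(4300−1600) = 108000; 26×(4300−2050) = 58500.
Aggregate gap = KSh 166,500.

KSh 166,500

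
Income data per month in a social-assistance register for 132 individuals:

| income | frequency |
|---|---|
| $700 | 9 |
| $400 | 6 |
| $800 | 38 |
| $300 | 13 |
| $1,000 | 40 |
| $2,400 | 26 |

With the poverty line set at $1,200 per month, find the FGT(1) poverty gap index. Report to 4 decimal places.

0.2790

Below the line: 13×$300, 6×$400, 9×$700, 38×$800, 40×$1,000 (q = 106 of N = 132).
Gap ratios (z−y)/z: (1200−300)/1200 = 0.7500 (×13); (1200−400)/1200 = 0.6667 (×6); (1200−700)/1200 = 0.4167 (×9); (1200−800)/1200 = 0.3333 (×38); (1200−1000)/1200 = 0.1667 (×40).
Σ = 36.833333. Dividing by the full population N = 132 gives P₁ = 0.2790.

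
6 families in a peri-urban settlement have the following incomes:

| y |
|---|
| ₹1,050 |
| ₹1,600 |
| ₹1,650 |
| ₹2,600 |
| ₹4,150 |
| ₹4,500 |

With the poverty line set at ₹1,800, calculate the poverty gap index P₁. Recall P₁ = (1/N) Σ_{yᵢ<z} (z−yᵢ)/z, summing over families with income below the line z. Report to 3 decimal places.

0.102

Below the line: ₹1,050, ₹1,600, ₹1,650 (q = 3 of N = 6).
Gap ratios (z−y)/z: (1800−1050)/1800 = 0.4167; (1800−1600)/1800 = 0.1111; (1800−1650)/1800 = 0.0833.
Sum of shortfalls = 0.611111; P₁ averages over all N: 0.611111 / 6 = 0.102.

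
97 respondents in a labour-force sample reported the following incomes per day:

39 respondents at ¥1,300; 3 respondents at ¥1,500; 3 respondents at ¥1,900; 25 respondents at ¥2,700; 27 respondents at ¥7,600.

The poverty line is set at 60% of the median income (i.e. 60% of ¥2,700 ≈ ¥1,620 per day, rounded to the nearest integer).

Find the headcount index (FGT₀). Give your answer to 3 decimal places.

0.433

42 of the 97 respondents have income below ¥1,620.
H = 42/97 = 0.433.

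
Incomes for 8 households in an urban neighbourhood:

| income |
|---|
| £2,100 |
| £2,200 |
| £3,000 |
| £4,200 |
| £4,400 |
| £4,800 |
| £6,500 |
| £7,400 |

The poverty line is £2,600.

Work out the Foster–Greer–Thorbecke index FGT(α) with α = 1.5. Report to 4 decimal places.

0.0181

Incomes under z: £2,100, £2,200 (q = 2 of N = 8).
Normalized shortfalls: (2600−2100)/2600 = 0.1923; (2600−2200)/2600 = 0.1538.
Raised to α = 1.5: 0.08433; 0.06034.
Sum = 0.144676; FGT(1.5) = 0.144676 / 8 = 0.0181.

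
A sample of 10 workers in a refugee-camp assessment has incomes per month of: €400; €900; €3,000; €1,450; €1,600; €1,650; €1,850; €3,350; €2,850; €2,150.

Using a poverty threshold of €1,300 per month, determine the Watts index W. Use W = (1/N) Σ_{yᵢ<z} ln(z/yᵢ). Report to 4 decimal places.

Incomes under z: €400, €900 (q = 2 of N = 10).
Log gaps: ln(1300/400) = 1.1787; ln(1300/900) = 0.3677.
W = 1.546380 / 10 = 0.1546.

0.1546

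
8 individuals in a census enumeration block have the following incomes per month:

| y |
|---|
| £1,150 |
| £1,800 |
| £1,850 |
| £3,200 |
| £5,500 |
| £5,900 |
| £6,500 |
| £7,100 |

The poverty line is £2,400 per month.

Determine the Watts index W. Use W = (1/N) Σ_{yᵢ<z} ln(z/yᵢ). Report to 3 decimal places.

0.160

Below the line: £1,150, £1,800, £1,850 (q = 3 of N = 8).
ln(z/y) terms: ln(2400/1150) = 0.7357; ln(2400/1800) = 0.2877; ln(2400/1850) = 0.2603.
W = 1.283672 / 8 = 0.160.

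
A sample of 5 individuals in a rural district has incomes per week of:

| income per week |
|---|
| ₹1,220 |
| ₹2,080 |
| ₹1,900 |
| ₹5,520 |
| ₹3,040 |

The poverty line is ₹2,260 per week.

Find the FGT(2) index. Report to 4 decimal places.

0.0487

Below the line: ₹1,220, ₹1,900, ₹2,080 (q = 3 of N = 5).
Gap ratios (z−y)/z: (2260−1220)/2260 = 0.4602; (2260−1900)/2260 = 0.1593; (2260−2080)/2260 = 0.0796.
Squared: 0.2118; 0.0254; 0.0063.
Sum = 0.243480; P₂ = 0.243480 / 5 = 0.0487.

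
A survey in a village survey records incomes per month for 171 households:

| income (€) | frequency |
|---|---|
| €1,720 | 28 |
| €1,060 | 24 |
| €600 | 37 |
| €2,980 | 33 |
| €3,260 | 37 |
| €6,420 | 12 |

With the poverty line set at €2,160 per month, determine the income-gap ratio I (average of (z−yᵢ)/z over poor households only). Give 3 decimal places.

Poor units: 37×€600, 24×€1,060, 28×€1,720 (q = 89 of N = 171).
Relative gaps: 0.7222 (×37), 0.5093 (×24), 0.2037 (×28); sum = 44.648148.
The income-gap ratio divides by q (the poor only): 44.648148 / 89 = 0.502.

0.502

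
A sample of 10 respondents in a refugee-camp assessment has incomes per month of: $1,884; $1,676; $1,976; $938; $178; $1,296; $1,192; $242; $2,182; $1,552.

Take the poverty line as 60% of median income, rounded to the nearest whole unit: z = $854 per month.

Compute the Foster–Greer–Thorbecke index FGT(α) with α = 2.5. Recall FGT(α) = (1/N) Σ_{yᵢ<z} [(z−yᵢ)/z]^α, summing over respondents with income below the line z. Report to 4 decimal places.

Below z: $178, $242 (q = 2 of N = 10).
Normalized shortfalls: (854−178)/854 = 0.7916; (854−242)/854 = 0.7166.
Raised to α = 2.5: 0.55747; 0.43474.
Sum = 0.992215; FGT(2.5) = 0.992215 / 10 = 0.0992.

0.0992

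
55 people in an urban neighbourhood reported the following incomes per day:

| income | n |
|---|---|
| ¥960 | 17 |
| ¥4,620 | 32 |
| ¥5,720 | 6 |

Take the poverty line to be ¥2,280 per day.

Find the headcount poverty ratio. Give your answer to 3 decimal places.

17 of the 55 people have income below ¥2,280.
H = 17/55 = 0.309.

0.309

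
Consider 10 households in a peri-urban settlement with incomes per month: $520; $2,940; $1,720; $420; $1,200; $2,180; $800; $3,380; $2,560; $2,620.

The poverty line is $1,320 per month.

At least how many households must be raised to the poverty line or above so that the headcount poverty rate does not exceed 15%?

4 of the 10 households are poor, so H = 4/10 = 0.400.
A headcount ratio of at most 15% allows at most ⌊0.15 × 10⌋ = 1 poor households.
So at least 4 − 1 = 3 must be lifted.

3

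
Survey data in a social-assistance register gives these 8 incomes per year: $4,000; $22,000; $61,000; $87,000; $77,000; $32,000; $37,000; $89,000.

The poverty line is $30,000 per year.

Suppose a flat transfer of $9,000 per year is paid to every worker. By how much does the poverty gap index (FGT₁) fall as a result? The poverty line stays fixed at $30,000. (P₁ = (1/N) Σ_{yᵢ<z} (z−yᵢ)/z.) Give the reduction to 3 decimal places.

0.071

Before: below the line — $4,000, $22,000; poverty gap index (FGT₁) = 0.14167.
After the $9,000 transfer: below the line — $13,000; poverty gap index (FGT₁) = 0.07083.
Reduction = 0.14167 − 0.07083 = 0.071.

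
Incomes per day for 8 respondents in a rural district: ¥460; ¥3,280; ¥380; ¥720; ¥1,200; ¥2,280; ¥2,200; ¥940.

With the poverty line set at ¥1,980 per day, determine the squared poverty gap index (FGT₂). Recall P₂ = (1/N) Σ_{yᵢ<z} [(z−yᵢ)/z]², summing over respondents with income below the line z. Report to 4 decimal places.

0.2598

Poor units: ¥380, ¥460, ¥720, ¥940, ¥1,200 (q = 5 of N = 8).
Normalized shortfalls: (1980−380)/1980 = 0.8081; (1980−460)/1980 = 0.7677; (1980−720)/1980 = 0.6364; (1980−940)/1980 = 0.5253; (1980−1200)/1980 = 0.3939.
Squared: 0.6530; 0.5893; 0.4050; 0.2759; 0.1552.
Sum = 2.078359; P₂ = 2.078359 / 8 = 0.2598.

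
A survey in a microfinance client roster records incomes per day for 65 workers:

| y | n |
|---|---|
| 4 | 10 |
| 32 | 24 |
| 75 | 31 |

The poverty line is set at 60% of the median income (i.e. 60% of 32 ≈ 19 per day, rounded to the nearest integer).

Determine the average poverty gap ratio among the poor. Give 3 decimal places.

0.789

Incomes under z: 10×4 (q = 10 of N = 65).
Relative gaps: 0.7895 (×10); sum = 7.894737.
I averages over the q = 10 poor units only: 7.894737 / 10 = 0.789.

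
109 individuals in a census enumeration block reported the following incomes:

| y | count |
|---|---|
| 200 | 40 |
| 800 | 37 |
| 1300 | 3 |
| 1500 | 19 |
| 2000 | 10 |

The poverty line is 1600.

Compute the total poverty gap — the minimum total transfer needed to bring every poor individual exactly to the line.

Poor units: 40×200, 37×800, 3×1300, 19×1500 (q = 99 of N = 109).
Individual gaps: 40×(1600−200) = 56000; 37×(1600−800) = 29600; 3×(1600−1300) = 900; 19×(1600−1500) = 1900.
Aggregate gap = 88400.

88400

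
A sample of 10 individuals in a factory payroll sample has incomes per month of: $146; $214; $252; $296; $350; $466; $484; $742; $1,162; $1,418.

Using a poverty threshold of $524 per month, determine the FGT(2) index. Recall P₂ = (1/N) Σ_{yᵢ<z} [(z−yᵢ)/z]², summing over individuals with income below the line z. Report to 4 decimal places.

0.1457

Below z: $146, $214, $252, $296, $350, $466, $484 (q = 7 of N = 10).
Gap ratios (z−y)/z: (524−146)/524 = 0.7214; (524−214)/524 = 0.5916; (524−252)/524 = 0.5191; (524−296)/524 = 0.4351; (524−350)/524 = 0.3321; (524−466)/524 = 0.1107; (524−484)/524 = 0.0763.
Squared: 0.5204; 0.3500; 0.2694; 0.1893; 0.1103; 0.0123; 0.0058.
Sum = 1.457491; P₂ = 1.457491 / 10 = 0.1457.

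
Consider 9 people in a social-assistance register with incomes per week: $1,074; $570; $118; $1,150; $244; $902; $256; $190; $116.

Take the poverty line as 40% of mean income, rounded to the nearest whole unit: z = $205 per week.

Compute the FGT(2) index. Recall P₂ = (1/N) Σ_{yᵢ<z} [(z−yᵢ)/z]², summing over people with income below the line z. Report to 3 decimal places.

Incomes under z: $116, $118, $190 (q = 3 of N = 9).
Relative gaps: (205−116)/205 = 0.4341; (205−118)/205 = 0.4244; (205−190)/205 = 0.0732.
Squared: 0.1885; 0.1801; 0.0054.
Sum = 0.373944; P₂ = 0.373944 / 9 = 0.042.

0.042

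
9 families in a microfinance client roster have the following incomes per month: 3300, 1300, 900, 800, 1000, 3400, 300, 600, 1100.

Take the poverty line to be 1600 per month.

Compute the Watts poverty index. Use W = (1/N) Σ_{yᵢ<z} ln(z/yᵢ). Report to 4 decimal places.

Poor units: 300, 600, 800, 900, 1000, 1100, 1300 (q = 7 of N = 9).
ln(z/y) terms: ln(1600/300) = 1.6740; ln(1600/600) = 0.9808; ln(1600/800) = 0.6931; ln(1600/900) = 0.5754; ln(1600/1000) = 0.4700; ln(1600/1100) = 0.3747; ln(1600/1300) = 0.2076.
W = 4.975653 / 9 = 0.5529.

0.5529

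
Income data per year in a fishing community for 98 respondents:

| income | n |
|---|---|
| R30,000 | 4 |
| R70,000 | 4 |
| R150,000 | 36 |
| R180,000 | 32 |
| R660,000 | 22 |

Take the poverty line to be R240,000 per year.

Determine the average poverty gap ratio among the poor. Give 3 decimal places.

0.366

Below z: 4×R30,000, 4×R70,000, 36×R150,000, 32×R180,000 (q = 76 of N = 98).
Relative gaps: 0.8750 (×4), 0.7083 (×4), 0.3750 (×36), 0.2500 (×32); sum = 27.833333.
The income-gap ratio divides by q (the poor only): 27.833333 / 76 = 0.366.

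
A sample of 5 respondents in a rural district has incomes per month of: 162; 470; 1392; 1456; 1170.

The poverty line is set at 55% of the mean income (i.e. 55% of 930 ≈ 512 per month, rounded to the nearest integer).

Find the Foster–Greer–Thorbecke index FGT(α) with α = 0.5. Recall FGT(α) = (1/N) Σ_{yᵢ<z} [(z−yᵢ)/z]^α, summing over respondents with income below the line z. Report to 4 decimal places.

0.2226

Poor units: 162, 470 (q = 2 of N = 5).
Normalized shortfalls: (512−162)/512 = 0.6836; (512−470)/512 = 0.0820.
Raised to α = 0.5: 0.82680; 0.28641.
Sum = 1.113208; FGT(0.5) = 1.113208 / 5 = 0.2226.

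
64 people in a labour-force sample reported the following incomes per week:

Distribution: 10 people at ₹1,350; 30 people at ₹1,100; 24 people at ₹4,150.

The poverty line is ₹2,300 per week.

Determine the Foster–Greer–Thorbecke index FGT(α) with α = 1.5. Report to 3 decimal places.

Below the line: 30×₹1,100, 10×₹1,350 (q = 40 of N = 64).
Relative gaps: (2300−1100)/2300 = 0.5217 (×30); (2300−1350)/2300 = 0.4130 (×10).
Raised to α = 1.5: 0.37686 (×30); 0.26546 (×10).
Sum = 13.960369; FGT(1.5) = 13.960369 / 64 = 0.218.

0.218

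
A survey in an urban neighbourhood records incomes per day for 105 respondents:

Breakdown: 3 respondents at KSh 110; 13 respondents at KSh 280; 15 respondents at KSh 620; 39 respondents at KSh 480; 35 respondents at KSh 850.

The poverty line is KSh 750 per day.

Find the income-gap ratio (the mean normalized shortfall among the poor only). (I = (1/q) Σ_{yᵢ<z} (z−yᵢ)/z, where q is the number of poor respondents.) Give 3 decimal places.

Below the line: 3×KSh 110, 13×KSh 280, 39×KSh 480, 15×KSh 620 (q = 70 of N = 105).
Relative gaps: 0.8533 (×3), 0.6267 (×13), 0.3600 (×39), 0.1733 (×15); sum = 27.346667.
I averages over the q = 70 poor units only: 27.346667 / 70 = 0.391.

0.391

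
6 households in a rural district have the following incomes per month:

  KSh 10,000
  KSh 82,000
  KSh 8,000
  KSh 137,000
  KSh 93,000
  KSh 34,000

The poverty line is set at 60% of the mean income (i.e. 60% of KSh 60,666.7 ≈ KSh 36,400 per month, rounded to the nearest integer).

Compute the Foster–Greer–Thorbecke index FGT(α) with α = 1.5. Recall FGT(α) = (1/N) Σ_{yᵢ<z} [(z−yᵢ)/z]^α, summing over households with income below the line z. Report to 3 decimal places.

0.221

Below the line: KSh 8,000, KSh 10,000, KSh 34,000 (q = 3 of N = 6).
Gap ratios (z−y)/z: (36400−8000)/36400 = 0.7802; (36400−10000)/36400 = 0.7253; (36400−34000)/36400 = 0.0659.
Raised to α = 1.5: 0.68917; 0.61767; 0.01693.
Sum = 1.323765; FGT(1.5) = 1.323765 / 6 = 0.221.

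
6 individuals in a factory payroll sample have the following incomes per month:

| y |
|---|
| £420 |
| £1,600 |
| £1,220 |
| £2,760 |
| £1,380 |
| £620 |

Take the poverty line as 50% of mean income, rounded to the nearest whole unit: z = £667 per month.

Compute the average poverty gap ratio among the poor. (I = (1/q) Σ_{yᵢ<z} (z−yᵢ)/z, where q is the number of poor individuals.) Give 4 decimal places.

0.2204

Poor units: £420, £620 (q = 2 of N = 6).
Relative gaps: 0.3703, 0.0705; sum = 0.440780.
I averages over the q = 2 poor units only: 0.440780 / 2 = 0.2204.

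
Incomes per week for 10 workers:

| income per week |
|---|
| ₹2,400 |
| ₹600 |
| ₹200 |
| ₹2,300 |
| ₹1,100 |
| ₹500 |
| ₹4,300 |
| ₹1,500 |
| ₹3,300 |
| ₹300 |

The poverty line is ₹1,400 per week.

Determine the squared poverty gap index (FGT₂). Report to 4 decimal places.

Below z: ₹200, ₹300, ₹500, ₹600, ₹1,100 (q = 5 of N = 10).
Shortfall ratios: (1400−200)/1400 = 0.8571; (1400−300)/1400 = 0.7857; (1400−500)/1400 = 0.6429; (1400−600)/1400 = 0.5714; (1400−1100)/1400 = 0.2143.
Squared: 0.7347; 0.6173; 0.4133; 0.3265; 0.0459.
Sum = 2.137755; P₂ = 2.137755 / 10 = 0.2138.

0.2138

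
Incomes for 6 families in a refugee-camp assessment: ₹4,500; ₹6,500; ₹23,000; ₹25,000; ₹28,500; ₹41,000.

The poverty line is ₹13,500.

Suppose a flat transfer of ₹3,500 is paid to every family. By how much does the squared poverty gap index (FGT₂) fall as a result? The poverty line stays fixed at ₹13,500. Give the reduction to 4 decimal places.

0.0800

Before: below the line — ₹4,500, ₹6,500; squared poverty gap index (FGT₂) = 0.118884.
After the ₹3,500 transfer: below the line — ₹8,000, ₹10,000; squared poverty gap index (FGT₂) = 0.038866.
Reduction = 0.118884 − 0.038866 = 0.0800.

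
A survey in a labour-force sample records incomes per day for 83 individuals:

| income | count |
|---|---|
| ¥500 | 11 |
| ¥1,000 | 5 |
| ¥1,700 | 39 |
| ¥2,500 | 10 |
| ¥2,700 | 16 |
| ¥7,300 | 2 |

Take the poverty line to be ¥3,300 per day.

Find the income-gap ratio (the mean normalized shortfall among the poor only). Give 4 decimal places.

0.4575

Below z: 11×¥500, 5×¥1,000, 39×¥1,700, 10×¥2,500, 16×¥2,700 (q = 81 of N = 83).
Relative gaps: 0.8485 (×11), 0.6970 (×5), 0.4848 (×39), 0.2424 (×10), 0.1818 (×16); sum = 37.060606.
I averages over the q = 81 poor units only: 37.060606 / 81 = 0.4575.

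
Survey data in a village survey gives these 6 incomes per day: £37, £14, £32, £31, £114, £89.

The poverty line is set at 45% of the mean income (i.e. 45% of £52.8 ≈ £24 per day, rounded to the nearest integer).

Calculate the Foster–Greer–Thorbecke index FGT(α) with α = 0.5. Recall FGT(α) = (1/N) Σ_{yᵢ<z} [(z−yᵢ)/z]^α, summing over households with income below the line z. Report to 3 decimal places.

0.108

Below the line: £14 (q = 1 of N = 6).
Gap ratios (z−y)/z: (24−14)/24 = 0.4167.
Raised to α = 0.5: 0.64550.
Sum = 0.645497; FGT(0.5) = 0.645497 / 6 = 0.108.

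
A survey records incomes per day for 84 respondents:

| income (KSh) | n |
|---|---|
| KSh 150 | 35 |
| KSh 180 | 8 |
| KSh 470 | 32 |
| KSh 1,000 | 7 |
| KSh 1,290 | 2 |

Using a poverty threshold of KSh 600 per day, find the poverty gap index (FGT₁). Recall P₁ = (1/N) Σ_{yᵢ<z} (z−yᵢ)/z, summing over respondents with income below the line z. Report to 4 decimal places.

0.4617

Below the line: 35×KSh 150, 8×KSh 180, 32×KSh 470 (q = 75 of N = 84).
Relative gaps: (600−150)/600 = 0.7500 (×35); (600−180)/600 = 0.7000 (×8); (600−470)/600 = 0.2167 (×32).
Sum of shortfalls = 38.783333; P₁ averages over all N: 38.783333 / 84 = 0.4617.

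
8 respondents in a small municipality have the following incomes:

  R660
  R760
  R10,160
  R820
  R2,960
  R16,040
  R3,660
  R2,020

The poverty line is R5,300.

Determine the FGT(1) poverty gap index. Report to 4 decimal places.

0.4934

Below z: R660, R760, R820, R2,020, R2,960, R3,660 (q = 6 of N = 8).
Shortfall ratios: (5300−660)/5300 = 0.8755; (5300−760)/5300 = 0.8566; (5300−820)/5300 = 0.8453; (5300−2020)/5300 = 0.6189; (5300−2960)/5300 = 0.4415; (5300−3660)/5300 = 0.3094.
Sum of shortfalls = 3.947170; P₁ averages over all N: 3.947170 / 8 = 0.4934.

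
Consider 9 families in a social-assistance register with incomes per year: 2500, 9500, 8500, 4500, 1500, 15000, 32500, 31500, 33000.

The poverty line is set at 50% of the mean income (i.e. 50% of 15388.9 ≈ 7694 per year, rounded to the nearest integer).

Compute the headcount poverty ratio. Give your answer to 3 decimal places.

3 of the 9 families have income below 7694.
H = 3/9 = 0.333.

0.333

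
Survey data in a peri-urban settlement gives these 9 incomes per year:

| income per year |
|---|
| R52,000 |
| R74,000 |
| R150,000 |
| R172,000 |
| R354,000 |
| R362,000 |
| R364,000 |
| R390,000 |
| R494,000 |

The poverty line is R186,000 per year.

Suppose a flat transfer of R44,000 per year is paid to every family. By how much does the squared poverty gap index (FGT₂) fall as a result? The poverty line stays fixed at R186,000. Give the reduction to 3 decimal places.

Before: below the line — R52,000, R74,000, R150,000, R172,000; squared poverty gap index (FGT₂) = 0.10275.
After the R44,000 transfer: below the line — R96,000, R118,000; squared poverty gap index (FGT₂) = 0.04087.
Reduction = 0.10275 − 0.04087 = 0.062.

0.062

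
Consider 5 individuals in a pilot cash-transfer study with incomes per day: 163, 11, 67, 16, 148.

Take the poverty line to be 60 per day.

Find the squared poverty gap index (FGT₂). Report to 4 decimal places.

Below the line: 11, 16 (q = 2 of N = 5).
Relative gaps: (60−11)/60 = 0.8167; (60−16)/60 = 0.7333.
Squared: 0.6669; 0.5378.
Sum = 1.204722; P₂ = 1.204722 / 5 = 0.2409.

0.2409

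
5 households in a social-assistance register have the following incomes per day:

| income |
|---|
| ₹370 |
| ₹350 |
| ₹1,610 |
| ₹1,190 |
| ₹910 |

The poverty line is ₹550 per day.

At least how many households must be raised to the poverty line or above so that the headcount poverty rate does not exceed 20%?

Currently q = 2 of N = 5 are below the line (H = 0.400).
A headcount ratio of at most 20% allows at most ⌊0.20 × 5⌋ = 1 poor households.
So at least 2 − 1 = 1 must be lifted.

1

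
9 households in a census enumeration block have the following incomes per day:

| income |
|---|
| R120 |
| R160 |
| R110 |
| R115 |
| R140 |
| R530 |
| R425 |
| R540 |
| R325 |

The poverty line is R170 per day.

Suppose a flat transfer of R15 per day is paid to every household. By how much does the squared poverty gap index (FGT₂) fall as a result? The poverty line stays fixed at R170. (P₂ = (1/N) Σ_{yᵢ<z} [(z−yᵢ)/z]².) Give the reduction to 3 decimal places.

0.019

Before: below the line — R110, R115, R120, R140, R160; squared poverty gap index (FGT₂) = 0.03893.
After the R15 transfer: below the line — R125, R130, R135, R155; squared poverty gap index (FGT₂) = 0.01951.
Reduction = 0.03893 − 0.01951 = 0.019.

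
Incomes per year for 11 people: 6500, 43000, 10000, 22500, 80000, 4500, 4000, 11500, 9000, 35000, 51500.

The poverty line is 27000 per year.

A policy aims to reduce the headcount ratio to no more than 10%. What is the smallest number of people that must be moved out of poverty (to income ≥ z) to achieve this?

Currently q = 7 of N = 11 are below the line (H = 0.636).
A headcount ratio of at most 10% allows at most ⌊0.10 × 11⌋ = 1 poor people.
So at least 7 − 1 = 6 must be lifted.

6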